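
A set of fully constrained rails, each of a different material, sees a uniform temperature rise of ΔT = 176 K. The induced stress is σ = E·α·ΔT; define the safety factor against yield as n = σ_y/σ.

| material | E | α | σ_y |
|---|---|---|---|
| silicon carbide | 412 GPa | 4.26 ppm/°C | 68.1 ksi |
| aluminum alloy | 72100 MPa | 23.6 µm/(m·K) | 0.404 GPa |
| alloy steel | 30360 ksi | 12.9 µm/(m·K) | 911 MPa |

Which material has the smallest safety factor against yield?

Converting E to GPa, α to ×10⁻⁶/K, σ_y to MPa, then σ and n for each:
  silicon carbide: E = 412.0, α = 4.26, σ_y = 469.5 → σ = 309 MPa, n = 1.52
  aluminum alloy: E = 72.10, α = 23.6, σ_y = 404.0 → σ = 299 MPa, n = 1.35
  alloy steel: E = 209.3, α = 12.9, σ_y = 911.0 → σ = 475 MPa, n = 1.92
Smallest n: aluminum alloy with n = 1.35.

aluminum alloy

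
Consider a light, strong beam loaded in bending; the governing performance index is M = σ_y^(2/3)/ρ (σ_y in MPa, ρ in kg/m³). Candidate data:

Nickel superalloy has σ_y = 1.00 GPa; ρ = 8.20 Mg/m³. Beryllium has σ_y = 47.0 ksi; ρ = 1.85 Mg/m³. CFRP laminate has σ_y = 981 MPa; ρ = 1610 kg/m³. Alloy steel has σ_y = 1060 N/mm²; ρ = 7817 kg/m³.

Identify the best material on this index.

Putting every candidate on a common basis:
  nickel superalloy: σ_y = 1000 MPa, ρ = 8200 kg/m³
  beryllium: σ_y = 324.1 MPa, ρ = 1850 kg/m³
  CFRP laminate: σ_y = 981.0 MPa, ρ = 1610 kg/m³
  alloy steel: σ_y = 1060 MPa, ρ = 7817 kg/m³
  CFRP laminate: M = 61.3×10⁻³
  beryllium: M = 25.5×10⁻³
  alloy steel: M = 13.3×10⁻³
  nickel superalloy: M = 12.2×10⁻³
CFRP laminate has the largest M.

CFRP laminate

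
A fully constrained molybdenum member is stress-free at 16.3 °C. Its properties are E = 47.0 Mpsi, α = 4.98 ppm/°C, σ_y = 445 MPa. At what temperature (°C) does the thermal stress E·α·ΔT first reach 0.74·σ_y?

220 °C

E = 47.0 Mpsi = 324.1 GPa.
E·α·ΔT = 329.3 MPa ⇒ ΔT = 329.3 / (324.1×10³ × 4.98×10⁻⁶) = 204.1 K.
T = 16.3 + 204.1 = 220.4 °C.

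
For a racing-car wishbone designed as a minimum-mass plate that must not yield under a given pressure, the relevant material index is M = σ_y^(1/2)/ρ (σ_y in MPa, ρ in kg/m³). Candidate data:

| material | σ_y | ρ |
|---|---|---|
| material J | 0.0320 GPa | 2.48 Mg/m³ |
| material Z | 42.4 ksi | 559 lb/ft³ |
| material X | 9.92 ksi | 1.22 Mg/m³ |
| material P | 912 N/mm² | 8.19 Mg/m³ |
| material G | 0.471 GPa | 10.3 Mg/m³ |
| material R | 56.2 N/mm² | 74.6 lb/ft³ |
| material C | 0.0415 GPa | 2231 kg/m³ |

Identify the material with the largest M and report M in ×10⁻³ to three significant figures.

material X, M = 6.78×10⁻³

Putting every candidate on a common basis:
  material J: σ_y = 32.00 MPa, ρ = 2480 kg/m³
  material Z: σ_y = 292.3 MPa, ρ = 8954 kg/m³
  material X: σ_y = 68.40 MPa, ρ = 1220 kg/m³
  material P: σ_y = 912.0 MPa, ρ = 8190 kg/m³
  material G: σ_y = 471.0 MPa, ρ = 10300 kg/m³
  material R: σ_y = 56.20 MPa, ρ = 1195 kg/m³
  material C: σ_y = 41.50 MPa, ρ = 2231 kg/m³
  material X: M = 6.78×10⁻³
  material R: M = 6.27×10⁻³
  material P: M = 3.69×10⁻³
  material C: M = 2.89×10⁻³
  material J: M = 2.28×10⁻³
  material G: M = 2.11×10⁻³
  material Z: M = 1.91×10⁻³
Material X ranks first.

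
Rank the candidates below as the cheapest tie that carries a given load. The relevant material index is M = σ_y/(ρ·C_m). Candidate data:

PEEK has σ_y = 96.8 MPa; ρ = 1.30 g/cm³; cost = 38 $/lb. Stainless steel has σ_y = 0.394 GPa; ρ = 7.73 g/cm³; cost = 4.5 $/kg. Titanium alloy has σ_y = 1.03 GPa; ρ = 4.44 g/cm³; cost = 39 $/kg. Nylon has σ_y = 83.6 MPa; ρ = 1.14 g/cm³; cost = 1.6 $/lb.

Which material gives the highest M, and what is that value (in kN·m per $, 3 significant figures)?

nylon, M = 20.8 kN·m per $

After converting to SI:
  PEEK: σ_y = 96.80 MPa, ρ = 1300 kg/m³, cost = 83.77 $/kg
  stainless steel: σ_y = 394.0 MPa, ρ = 7730 kg/m³, cost = 4.500 $/kg
  titanium alloy: σ_y = 1030 MPa, ρ = 4440 kg/m³, cost = 39.00 $/kg
  nylon: σ_y = 83.60 MPa, ρ = 1140 kg/m³, cost = 3.527 $/kg
  nylon: M = 20.8 kN·m per $
  stainless steel: M = 11.3 kN·m per $
  titanium alloy: M = 5.95 kN·m per $
  PEEK: M = 0.889 kN·m per $
Nylon ranks first.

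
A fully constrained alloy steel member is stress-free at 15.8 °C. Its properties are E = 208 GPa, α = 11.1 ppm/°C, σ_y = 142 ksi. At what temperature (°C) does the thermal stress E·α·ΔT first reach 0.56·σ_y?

253 °C

σ_y = 142 ksi = 979.1 MPa.
E·α·ΔT = 548.3 MPa ⇒ ΔT = 548.3 / (208.0×10³ × 11.1×10⁻⁶) = 237.5 K.
T = 15.8 + 237.5 = 253.3 °C.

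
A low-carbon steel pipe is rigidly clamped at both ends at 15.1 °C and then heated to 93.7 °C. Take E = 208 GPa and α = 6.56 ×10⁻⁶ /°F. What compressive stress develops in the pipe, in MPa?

α = 6.56×10⁻⁶/°F × 9/5 = 11.8×10⁻⁶/K.
ΔT = 78.60 K. Constrained thermal stress σ = E·α·ΔT = 208.0×10³ MPa × 11.8×10⁻⁶ × 78.60 = 193 MPa (compressive).

193 MPa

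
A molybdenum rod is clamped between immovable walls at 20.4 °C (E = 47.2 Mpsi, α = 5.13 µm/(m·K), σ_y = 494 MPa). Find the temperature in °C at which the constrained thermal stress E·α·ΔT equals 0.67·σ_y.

219 °C

E = 47.2 Mpsi = 325.4 GPa.
E·α·ΔT = 331.0 MPa ⇒ ΔT = 331.0 / (325.4×10³ × 5.13×10⁻⁶) = 198.3 K.
T = 20.4 + 198.3 = 218.7 °C.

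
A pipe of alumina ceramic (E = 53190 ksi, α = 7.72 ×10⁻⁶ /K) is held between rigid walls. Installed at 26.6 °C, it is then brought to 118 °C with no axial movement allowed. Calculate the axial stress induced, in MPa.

E = 53190 ksi = 366.7 GPa.
ΔT = 91.40 K. Constrained thermal stress σ = E·α·ΔT = 366.7×10³ MPa × 7.72×10⁻⁶ × 91.40 = 259 MPa (compressive).

259 MPa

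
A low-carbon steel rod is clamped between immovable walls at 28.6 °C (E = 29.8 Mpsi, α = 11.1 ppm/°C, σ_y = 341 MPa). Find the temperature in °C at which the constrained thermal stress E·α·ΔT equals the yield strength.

178 °C

E = 29.8 Mpsi = 205.5 GPa.
E·α·ΔT = 341.0 MPa ⇒ ΔT = 341.0 / (205.5×10³ × 11.1×10⁻⁶) = 149.5 K.
T = 28.6 + 149.5 = 178.1 °C.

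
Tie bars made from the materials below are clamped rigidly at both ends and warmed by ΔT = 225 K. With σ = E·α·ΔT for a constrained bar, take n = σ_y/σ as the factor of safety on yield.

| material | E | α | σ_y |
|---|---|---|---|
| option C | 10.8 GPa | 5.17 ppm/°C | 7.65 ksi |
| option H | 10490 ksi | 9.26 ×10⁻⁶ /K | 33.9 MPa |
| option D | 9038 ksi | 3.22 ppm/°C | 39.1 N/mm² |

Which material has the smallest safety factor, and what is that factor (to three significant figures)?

Converting E to GPa, α to ×10⁻⁶/K, σ_y to MPa, then σ and n for each:
  option C: E = 10.80, α = 5.17, σ_y = 52.74 → σ = 12.6 MPa, n = 4.20
  option H: E = 72.33, α = 9.26, σ_y = 33.90 → σ = 151 MPa, n = 0.225
  option D: E = 62.31, α = 3.22, σ_y = 39.10 → σ = 45.1 MPa, n = 0.866
Smallest n: option H with n = 0.225.

option H, n = 0.225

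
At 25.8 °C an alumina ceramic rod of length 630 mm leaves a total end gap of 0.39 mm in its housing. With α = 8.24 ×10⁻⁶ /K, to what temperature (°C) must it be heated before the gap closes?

α·L₀·ΔT = 0.39 mm ⇒ ΔT = 0.39 / (8.24×10⁻⁶ × 630.0) = 75.13 K.
T = 25.8 + 75.13 = 100.9 °C.

101 °C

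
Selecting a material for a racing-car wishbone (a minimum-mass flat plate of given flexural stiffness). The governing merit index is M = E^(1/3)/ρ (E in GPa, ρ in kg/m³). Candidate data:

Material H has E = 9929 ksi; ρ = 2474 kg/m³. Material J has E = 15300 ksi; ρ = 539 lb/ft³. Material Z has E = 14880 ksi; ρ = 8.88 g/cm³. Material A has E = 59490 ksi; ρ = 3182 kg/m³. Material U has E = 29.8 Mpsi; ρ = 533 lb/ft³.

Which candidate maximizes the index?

material A

Putting every candidate on a common basis:
  material H: E = 68.46 GPa, ρ = 2474 kg/m³
  material J: E = 105.5 GPa, ρ = 8634 kg/m³
  material Z: E = 102.6 GPa, ρ = 8880 kg/m³
  material A: E = 410.2 GPa, ρ = 3182 kg/m³
  material U: E = 205.5 GPa, ρ = 8538 kg/m³
  material A: M = 2.34×10⁻³
  material H: M = 1.65×10⁻³
  material U: M = 0.691×10⁻³
  material J: M = 0.547×10⁻³
  material Z: M = 0.527×10⁻³
Material A ranks first.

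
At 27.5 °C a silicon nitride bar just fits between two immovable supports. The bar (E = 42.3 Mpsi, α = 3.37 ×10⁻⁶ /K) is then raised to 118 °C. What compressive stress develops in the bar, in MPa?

88.9 MPa

E = 42.3 Mpsi = 291.6 GPa.
ΔT = 90.50 K. Constrained thermal stress σ = E·α·ΔT = 291.6×10³ MPa × 3.37×10⁻⁶ × 90.50 = 88.9 MPa (compressive).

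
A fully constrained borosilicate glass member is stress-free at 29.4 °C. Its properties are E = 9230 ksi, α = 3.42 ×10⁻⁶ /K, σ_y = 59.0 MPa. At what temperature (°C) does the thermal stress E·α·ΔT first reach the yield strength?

E = 9230 ksi = 63.64 GPa.
E·α·ΔT = 59.00 MPa ⇒ ΔT = 59.00 / (63.64×10³ × 3.42×10⁻⁶) = 271.1 K.
T = 29.4 + 271.1 = 300.5 °C.

300 °C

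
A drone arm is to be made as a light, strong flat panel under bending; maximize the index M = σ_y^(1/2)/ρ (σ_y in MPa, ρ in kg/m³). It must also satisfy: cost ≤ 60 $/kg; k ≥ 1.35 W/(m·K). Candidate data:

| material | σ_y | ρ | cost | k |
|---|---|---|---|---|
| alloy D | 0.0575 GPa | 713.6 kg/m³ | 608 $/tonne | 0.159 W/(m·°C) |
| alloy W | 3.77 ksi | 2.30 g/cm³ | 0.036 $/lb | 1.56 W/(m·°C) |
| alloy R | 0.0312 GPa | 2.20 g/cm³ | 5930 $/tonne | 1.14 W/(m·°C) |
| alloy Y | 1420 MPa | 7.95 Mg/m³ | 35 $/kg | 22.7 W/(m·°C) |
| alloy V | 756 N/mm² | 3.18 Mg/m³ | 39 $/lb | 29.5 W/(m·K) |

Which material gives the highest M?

Screen on constraints: cost ≤ 60 $/kg; k ≥ 1.35 W/(m·K). Survivors: alloy W, alloy Y.
Convert each candidate to consistent units, then evaluate M:
  alloy W: σ_y = 25.99 MPa, ρ = 2300 kg/m³
  alloy Y: σ_y = 1420 MPa, ρ = 7950 kg/m³
  alloy Y: M = 4.74×10⁻³
  alloy W: M = 2.22×10⁻³
Alloy Y has the largest M.

alloy Y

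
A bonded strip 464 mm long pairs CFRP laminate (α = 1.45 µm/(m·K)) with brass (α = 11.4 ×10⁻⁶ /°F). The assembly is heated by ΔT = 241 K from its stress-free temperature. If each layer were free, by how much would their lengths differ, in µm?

brass: α = 11.4×10⁻⁶/°F × 9/5 = 20.5×10⁻⁶/K.
Δα = |1.45 − 20.5|×10⁻⁶/K = 19.1×10⁻⁶/K.
ΔL_mismatch = Δα·L·ΔT = 19.1×10⁻⁶ × 464.0 mm × 241.0 K = 2130 µm.

2130 µm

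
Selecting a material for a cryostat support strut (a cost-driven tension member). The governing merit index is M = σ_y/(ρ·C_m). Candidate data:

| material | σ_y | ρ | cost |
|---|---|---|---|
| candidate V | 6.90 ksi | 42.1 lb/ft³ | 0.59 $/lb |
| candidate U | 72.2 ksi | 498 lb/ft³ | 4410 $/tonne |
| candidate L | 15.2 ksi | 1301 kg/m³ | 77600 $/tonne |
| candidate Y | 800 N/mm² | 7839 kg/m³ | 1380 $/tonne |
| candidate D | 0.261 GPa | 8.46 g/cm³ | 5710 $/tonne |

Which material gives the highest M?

Convert each candidate to consistent units, then evaluate M:
  candidate V: σ_y = 47.57 MPa, ρ = 674.4 kg/m³, cost = 1.301 $/kg
  candidate U: σ_y = 497.8 MPa, ρ = 7977 kg/m³, cost = 4.410 $/kg
  candidate L: σ_y = 104.8 MPa, ρ = 1301 kg/m³, cost = 77.60 $/kg
  candidate Y: σ_y = 800.0 MPa, ρ = 7839 kg/m³, cost = 1.380 $/kg
  candidate D: σ_y = 261.0 MPa, ρ = 8460 kg/m³, cost = 5.710 $/kg
  candidate Y: M = 74.0 kN·m per $
  candidate V: M = 54.2 kN·m per $
  candidate U: M = 14.2 kN·m per $
  candidate D: M = 5.40 kN·m per $
  candidate L: M = 1.04 kN·m per $
Candidate Y ranks first.

candidate Y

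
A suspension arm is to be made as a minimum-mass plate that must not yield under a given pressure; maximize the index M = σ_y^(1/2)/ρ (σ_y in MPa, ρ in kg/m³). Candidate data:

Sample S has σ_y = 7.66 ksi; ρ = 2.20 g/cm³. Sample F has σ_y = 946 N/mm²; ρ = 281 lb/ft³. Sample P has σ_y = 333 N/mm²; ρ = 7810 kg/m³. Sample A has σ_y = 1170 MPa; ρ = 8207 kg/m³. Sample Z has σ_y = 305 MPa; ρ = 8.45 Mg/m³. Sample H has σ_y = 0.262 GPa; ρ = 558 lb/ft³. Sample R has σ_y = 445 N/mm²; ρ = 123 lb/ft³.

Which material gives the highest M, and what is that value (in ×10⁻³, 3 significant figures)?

sample R, M = 10.7×10⁻³

After converting to SI:
  sample S: σ_y = 52.81 MPa, ρ = 2200 kg/m³
  sample F: σ_y = 946.0 MPa, ρ = 4501 kg/m³
  sample P: σ_y = 333.0 MPa, ρ = 7810 kg/m³
  sample A: σ_y = 1170 MPa, ρ = 8207 kg/m³
  sample Z: σ_y = 305.0 MPa, ρ = 8450 kg/m³
  sample H: σ_y = 262.0 MPa, ρ = 8938 kg/m³
  sample R: σ_y = 445.0 MPa, ρ = 1970 kg/m³
  sample R: M = 10.7×10⁻³
  sample F: M = 6.83×10⁻³
  sample A: M = 4.17×10⁻³
  sample S: M = 3.30×10⁻³
  sample P: M = 2.34×10⁻³
  sample Z: M = 2.07×10⁻³
  sample H: M = 1.81×10⁻³
Highest index: sample R.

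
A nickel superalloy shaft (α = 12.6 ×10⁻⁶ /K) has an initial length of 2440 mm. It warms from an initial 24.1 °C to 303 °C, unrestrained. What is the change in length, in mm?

ΔT = 303 − 24.1 = 278.9 K.
ΔL = α·L₀·ΔT = 12.6×10⁻⁶ × 2440 mm × 278.9 K = 8.57 mm.

8.57 mm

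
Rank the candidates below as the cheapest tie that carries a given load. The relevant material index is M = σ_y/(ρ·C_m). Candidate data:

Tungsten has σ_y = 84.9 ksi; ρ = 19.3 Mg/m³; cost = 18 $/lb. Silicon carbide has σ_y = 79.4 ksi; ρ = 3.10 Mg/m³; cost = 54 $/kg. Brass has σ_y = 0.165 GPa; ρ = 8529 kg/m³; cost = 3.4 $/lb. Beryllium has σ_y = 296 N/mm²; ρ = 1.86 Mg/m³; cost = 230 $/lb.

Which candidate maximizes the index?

silicon carbide

Putting every candidate on a common basis:
  tungsten: σ_y = 585.4 MPa, ρ = 19300 kg/m³, cost = 39.68 $/kg
  silicon carbide: σ_y = 547.4 MPa, ρ = 3100 kg/m³, cost = 54.00 $/kg
  brass: σ_y = 165.0 MPa, ρ = 8529 kg/m³, cost = 7.496 $/kg
  beryllium: σ_y = 296.0 MPa, ρ = 1860 kg/m³, cost = 507.1 $/kg
  silicon carbide: M = 3.27 kN·m per $
  brass: M = 2.58 kN·m per $
  tungsten: M = 0.764 kN·m per $
  beryllium: M = 0.314 kN·m per $
Silicon carbide has the largest M.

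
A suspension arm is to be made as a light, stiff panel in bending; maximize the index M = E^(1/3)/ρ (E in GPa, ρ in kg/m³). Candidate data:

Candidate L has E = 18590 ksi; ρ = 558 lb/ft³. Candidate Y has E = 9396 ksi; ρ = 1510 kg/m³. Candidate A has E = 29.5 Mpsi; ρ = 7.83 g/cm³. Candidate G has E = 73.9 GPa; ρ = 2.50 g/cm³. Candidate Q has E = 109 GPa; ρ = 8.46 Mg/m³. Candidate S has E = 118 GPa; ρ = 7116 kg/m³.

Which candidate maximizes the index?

Normalizing units and computing the index:
  candidate L: E = 128.2 GPa, ρ = 8938 kg/m³
  candidate Y: E = 64.78 GPa, ρ = 1510 kg/m³
  candidate A: E = 203.4 GPa, ρ = 7830 kg/m³
  candidate G: E = 73.90 GPa, ρ = 2500 kg/m³
  candidate Q: E = 109.0 GPa, ρ = 8460 kg/m³
  candidate S: E = 118.0 GPa, ρ = 7116 kg/m³
  candidate Y: M = 2.66×10⁻³
  candidate G: M = 1.68×10⁻³
  candidate A: M = 0.751×10⁻³
  candidate S: M = 0.689×10⁻³
  candidate Q: M = 0.565×10⁻³
  candidate L: M = 0.564×10⁻³
The maximum is for candidate Y.

candidate Y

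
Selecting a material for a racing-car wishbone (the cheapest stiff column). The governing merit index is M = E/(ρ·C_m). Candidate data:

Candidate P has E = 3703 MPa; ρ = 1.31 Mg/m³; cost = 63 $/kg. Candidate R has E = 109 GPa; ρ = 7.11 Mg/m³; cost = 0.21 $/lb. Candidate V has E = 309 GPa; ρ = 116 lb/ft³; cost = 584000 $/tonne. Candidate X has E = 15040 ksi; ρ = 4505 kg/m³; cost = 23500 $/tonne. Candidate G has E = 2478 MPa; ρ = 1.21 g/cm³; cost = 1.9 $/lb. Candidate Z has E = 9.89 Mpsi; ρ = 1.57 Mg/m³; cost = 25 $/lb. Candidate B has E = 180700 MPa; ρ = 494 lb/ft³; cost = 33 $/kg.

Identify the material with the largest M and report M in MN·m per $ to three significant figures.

Normalizing units and computing the index:
  candidate P: E = 3.703 GPa, ρ = 1310 kg/m³, cost = 63.00 $/kg
  candidate R: E = 109.0 GPa, ρ = 7110 kg/m³, cost = 0.4630 $/kg
  candidate V: E = 309.0 GPa, ρ = 1858 kg/m³, cost = 584.0 $/kg
  candidate X: E = 103.7 GPa, ρ = 4505 kg/m³, cost = 23.50 $/kg
  candidate G: E = 2.478 GPa, ρ = 1210 kg/m³, cost = 4.189 $/kg
  candidate Z: E = 68.19 GPa, ρ = 1570 kg/m³, cost = 55.11 $/kg
  candidate B: E = 180.7 GPa, ρ = 7913 kg/m³, cost = 33.00 $/kg
  candidate R: M = 33.1 MN·m per $
  candidate X: M = 0.979 MN·m per $
  candidate Z: M = 0.788 MN·m per $
  candidate B: M = 0.692 MN·m per $
  candidate G: M = 0.489 MN·m per $
  candidate V: M = 0.285 MN·m per $
  candidate P: M = 0.0449 MN·m per $
The maximum is for candidate R.

candidate R, M = 33.1 MN·m per $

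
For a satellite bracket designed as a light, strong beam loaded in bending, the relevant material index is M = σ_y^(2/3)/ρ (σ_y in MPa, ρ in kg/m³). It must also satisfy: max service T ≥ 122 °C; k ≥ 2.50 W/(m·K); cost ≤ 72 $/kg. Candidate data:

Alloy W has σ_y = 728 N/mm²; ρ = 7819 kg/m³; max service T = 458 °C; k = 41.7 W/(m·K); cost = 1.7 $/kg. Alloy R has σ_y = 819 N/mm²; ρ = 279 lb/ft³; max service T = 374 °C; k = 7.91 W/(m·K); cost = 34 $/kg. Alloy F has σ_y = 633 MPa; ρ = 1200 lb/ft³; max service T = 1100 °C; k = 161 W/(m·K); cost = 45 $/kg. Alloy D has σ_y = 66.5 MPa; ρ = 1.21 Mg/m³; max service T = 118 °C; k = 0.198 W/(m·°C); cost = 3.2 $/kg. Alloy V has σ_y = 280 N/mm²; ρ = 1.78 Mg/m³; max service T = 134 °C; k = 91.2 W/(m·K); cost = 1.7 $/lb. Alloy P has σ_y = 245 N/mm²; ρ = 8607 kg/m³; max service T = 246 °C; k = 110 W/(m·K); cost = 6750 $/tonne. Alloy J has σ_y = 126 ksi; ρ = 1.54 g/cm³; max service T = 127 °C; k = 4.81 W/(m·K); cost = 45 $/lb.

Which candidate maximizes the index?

alloy V

Screen on constraints: max service T ≥ 122 °C; k ≥ 2.50 W/(m·K); cost ≤ 72 $/kg. Survivors: alloy W, alloy R, alloy F, alloy V, alloy P.
Normalizing units and computing the index:
  alloy W: σ_y = 728.0 MPa, ρ = 7819 kg/m³
  alloy R: σ_y = 819.0 MPa, ρ = 4469 kg/m³
  alloy F: σ_y = 633.0 MPa, ρ = 19220 kg/m³
  alloy V: σ_y = 280.0 MPa, ρ = 1780 kg/m³
  alloy P: σ_y = 245.0 MPa, ρ = 8607 kg/m³
  alloy V: M = 24.0×10⁻³
  alloy R: M = 19.6×10⁻³
  alloy W: M = 10.3×10⁻³
  alloy P: M = 4.55×10⁻³
  alloy F: M = 3.84×10⁻³
Alloy V has the largest M.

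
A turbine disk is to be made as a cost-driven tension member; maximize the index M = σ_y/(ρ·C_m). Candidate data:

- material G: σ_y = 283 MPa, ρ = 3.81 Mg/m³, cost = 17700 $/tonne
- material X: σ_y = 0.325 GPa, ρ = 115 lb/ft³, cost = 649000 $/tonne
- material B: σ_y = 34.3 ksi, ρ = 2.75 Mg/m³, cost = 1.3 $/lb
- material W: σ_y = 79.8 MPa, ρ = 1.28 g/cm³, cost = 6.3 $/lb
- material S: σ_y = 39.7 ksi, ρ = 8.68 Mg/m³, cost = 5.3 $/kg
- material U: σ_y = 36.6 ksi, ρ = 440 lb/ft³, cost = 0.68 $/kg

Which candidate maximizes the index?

material U

After converting to SI:
  material G: σ_y = 283.0 MPa, ρ = 3810 kg/m³, cost = 17.70 $/kg
  material X: σ_y = 325.0 MPa, ρ = 1842 kg/m³, cost = 649.0 $/kg
  material B: σ_y = 236.5 MPa, ρ = 2750 kg/m³, cost = 2.866 $/kg
  material W: σ_y = 79.80 MPa, ρ = 1280 kg/m³, cost = 13.89 $/kg
  material S: σ_y = 273.7 MPa, ρ = 8680 kg/m³, cost = 5.300 $/kg
  material U: σ_y = 252.3 MPa, ρ = 7048 kg/m³, cost = 0.6800 $/kg
  material U: M = 52.7 kN·m per $
  material B: M = 30.0 kN·m per $
  material S: M = 5.95 kN·m per $
  material W: M = 4.49 kN·m per $
  material G: M = 4.20 kN·m per $
  material X: M = 0.272 kN·m per $
The maximum is for material U.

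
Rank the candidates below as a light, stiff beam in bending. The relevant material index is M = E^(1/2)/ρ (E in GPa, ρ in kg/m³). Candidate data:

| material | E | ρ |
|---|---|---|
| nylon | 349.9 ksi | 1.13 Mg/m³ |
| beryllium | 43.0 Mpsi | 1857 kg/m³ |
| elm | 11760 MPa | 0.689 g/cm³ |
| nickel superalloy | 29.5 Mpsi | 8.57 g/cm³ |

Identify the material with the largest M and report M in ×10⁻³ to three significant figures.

After converting to SI:
  nylon: E = 2.412 GPa, ρ = 1130 kg/m³
  beryllium: E = 296.5 GPa, ρ = 1857 kg/m³
  elm: E = 11.76 GPa, ρ = 689.0 kg/m³
  nickel superalloy: E = 203.4 GPa, ρ = 8570 kg/m³
  beryllium: M = 9.27×10⁻³
  elm: M = 4.98×10⁻³
  nickel superalloy: M = 1.66×10⁻³
  nylon: M = 1.37×10⁻³
Beryllium has the largest M.

beryllium, M = 9.27×10⁻³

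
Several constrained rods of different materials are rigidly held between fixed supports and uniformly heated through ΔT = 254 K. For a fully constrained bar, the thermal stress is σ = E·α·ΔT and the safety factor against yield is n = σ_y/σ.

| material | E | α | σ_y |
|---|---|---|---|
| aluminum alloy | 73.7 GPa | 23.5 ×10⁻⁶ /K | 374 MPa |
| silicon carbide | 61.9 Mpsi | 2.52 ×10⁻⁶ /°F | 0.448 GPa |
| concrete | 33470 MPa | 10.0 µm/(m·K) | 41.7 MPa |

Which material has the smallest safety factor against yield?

Converting E to GPa, α to ×10⁻⁶/K, σ_y to MPa, then σ and n for each:
  aluminum alloy: E = 73.70, α = 23.5, σ_y = 374.0 → σ = 440 MPa, n = 0.850
  silicon carbide: E = 426.8, α = 4.54, σ_y = 448.0 → σ = 492 MPa, n = 0.911
  concrete: E = 33.47, α = 10.0, σ_y = 41.70 → σ = 85.0 MPa, n = 0.491
The minimum is concrete at n = 0.491.

concrete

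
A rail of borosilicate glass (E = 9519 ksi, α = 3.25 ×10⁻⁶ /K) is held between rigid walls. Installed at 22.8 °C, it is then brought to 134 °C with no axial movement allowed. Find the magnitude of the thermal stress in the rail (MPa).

23.7 MPa

E = 9519 ksi = 65.63 GPa.
ΔT = 111.2 K. Constrained thermal stress σ = E·α·ΔT = 65.63×10³ MPa × 3.25×10⁻⁶ × 111.2 = 23.7 MPa (compressive).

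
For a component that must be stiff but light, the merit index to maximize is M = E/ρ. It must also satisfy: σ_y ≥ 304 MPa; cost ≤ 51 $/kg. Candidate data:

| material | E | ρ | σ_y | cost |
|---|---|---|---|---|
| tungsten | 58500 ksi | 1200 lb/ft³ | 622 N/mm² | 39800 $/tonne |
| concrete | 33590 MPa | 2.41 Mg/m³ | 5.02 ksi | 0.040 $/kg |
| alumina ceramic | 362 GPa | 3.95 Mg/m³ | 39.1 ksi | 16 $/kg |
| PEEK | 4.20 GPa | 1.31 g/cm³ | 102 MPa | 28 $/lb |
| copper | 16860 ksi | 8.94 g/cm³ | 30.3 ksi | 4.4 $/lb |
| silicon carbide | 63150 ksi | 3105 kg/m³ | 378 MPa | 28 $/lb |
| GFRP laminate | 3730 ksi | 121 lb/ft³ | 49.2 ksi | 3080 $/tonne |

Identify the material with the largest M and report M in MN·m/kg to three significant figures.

Screen on constraints: σ_y ≥ 304 MPa; cost ≤ 51 $/kg. Survivors: tungsten, GFRP laminate.
Normalizing units and computing the index:
  tungsten: E = 403.3 GPa, ρ = 19220 kg/m³
  GFRP laminate: E = 25.72 GPa, ρ = 1938 kg/m³
  tungsten: M = 21.0 MN·m/kg
  GFRP laminate: M = 13.3 MN·m/kg
The maximum is for tungsten.

tungsten, M = 21.0 MN·m/kg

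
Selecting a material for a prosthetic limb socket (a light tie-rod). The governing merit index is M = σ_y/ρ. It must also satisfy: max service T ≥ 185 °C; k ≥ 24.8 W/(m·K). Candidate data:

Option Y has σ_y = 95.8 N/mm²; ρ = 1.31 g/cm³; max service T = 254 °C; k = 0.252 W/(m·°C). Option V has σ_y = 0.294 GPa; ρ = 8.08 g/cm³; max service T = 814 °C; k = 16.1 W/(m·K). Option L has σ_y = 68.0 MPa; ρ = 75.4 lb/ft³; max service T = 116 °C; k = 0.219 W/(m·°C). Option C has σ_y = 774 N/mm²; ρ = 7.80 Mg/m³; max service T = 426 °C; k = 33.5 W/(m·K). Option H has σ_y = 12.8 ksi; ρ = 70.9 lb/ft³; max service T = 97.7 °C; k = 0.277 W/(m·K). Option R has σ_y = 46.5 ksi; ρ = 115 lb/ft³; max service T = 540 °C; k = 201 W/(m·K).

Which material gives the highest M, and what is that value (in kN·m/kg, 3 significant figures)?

option R, M = 174 kN·m/kg

Screen on constraints: max service T ≥ 185 °C; k ≥ 24.8 W/(m·K). Survivors: option C, option R.
After converting to SI:
  option C: σ_y = 774.0 MPa, ρ = 7800 kg/m³
  option R: σ_y = 320.6 MPa, ρ = 1842 kg/m³
  option R: M = 174 kN·m/kg
  option C: M = 99.2 kN·m/kg
Option R ranks first.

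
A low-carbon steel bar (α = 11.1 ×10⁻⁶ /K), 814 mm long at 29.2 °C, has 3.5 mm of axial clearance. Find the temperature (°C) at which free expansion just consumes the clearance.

417 °C

α·L₀·ΔT = 3.5 mm ⇒ ΔT = 3.5 / (11.1×10⁻⁶ × 814.0) = 387.4 K.
T = 29.2 + 387.4 = 416.6 °C.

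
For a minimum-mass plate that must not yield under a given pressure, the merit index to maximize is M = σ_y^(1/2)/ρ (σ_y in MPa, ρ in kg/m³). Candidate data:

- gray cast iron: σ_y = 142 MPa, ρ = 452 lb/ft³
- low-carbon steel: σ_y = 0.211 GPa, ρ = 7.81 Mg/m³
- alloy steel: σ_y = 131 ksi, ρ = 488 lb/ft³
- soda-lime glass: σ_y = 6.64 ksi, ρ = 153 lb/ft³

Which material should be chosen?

alloy steel

After converting to SI:
  gray cast iron: σ_y = 142.0 MPa, ρ = 7240 kg/m³
  low-carbon steel: σ_y = 211.0 MPa, ρ = 7810 kg/m³
  alloy steel: σ_y = 903.2 MPa, ρ = 7817 kg/m³
  soda-lime glass: σ_y = 45.78 MPa, ρ = 2451 kg/m³
  alloy steel: M = 3.84×10⁻³
  soda-lime glass: M = 2.76×10⁻³
  low-carbon steel: M = 1.86×10⁻³
  gray cast iron: M = 1.65×10⁻³
The maximum is for alloy steel.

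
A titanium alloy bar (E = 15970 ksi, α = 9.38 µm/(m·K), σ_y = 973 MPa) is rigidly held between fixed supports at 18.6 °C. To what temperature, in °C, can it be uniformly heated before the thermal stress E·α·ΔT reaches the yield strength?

961 °C

E = 15970 ksi = 110.1 GPa.
E·α·ΔT = 973.0 MPa ⇒ ΔT = 973.0 / (110.1×10³ × 9.38×10⁻⁶) = 942.1 K.
T = 18.6 + 942.1 = 960.7 °C.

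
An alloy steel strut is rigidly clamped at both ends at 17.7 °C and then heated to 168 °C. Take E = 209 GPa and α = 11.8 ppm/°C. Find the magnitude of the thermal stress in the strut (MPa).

ΔT = 150.3 K. Constrained thermal stress σ = E·α·ΔT = 209.0×10³ MPa × 11.8×10⁻⁶ × 150.3 = 371 MPa (compressive).

371 MPa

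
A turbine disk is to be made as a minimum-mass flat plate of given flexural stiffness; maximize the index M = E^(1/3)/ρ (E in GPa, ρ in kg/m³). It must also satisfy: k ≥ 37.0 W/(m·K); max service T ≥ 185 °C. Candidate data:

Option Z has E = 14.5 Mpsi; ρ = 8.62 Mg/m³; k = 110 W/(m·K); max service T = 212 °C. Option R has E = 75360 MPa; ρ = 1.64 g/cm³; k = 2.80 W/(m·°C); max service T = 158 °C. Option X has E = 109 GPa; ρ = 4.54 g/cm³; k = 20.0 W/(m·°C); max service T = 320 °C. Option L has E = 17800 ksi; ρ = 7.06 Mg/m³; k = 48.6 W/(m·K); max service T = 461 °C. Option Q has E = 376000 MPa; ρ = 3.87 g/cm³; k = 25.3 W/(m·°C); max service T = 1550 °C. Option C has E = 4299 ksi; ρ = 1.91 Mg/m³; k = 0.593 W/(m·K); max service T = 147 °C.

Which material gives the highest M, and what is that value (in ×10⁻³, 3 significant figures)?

Screen on constraints: k ≥ 37.0 W/(m·K); max service T ≥ 185 °C. Survivors: option Z, option L.
Putting every candidate on a common basis:
  option Z: E = 99.97 GPa, ρ = 8620 kg/m³
  option L: E = 122.7 GPa, ρ = 7060 kg/m³
  option L: M = 0.704×10⁻³
  option Z: M = 0.538×10⁻³
Option L ranks first.

option L, M = 0.704×10⁻³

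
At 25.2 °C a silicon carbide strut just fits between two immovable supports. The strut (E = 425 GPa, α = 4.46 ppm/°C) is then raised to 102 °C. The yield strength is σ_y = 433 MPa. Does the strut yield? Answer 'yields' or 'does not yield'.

does not yield

ΔT = 76.80 K. Constrained thermal stress σ = E·α·ΔT = 425.0×10³ MPa × 4.46×10⁻⁶ × 76.80 = 146 MPa (compressive).
Compare to σ_y = 433 MPa: σ < σ_y, so it does not yield.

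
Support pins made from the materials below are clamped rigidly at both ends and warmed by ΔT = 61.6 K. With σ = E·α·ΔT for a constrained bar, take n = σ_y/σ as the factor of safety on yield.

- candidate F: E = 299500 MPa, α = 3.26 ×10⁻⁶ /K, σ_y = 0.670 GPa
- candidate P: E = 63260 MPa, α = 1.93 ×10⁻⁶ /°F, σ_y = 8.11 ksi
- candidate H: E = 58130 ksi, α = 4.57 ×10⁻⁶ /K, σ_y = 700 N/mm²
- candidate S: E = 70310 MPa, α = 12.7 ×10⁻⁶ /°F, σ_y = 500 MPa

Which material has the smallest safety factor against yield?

candidate P

In consistent units (E in GPa, α in ×10⁻⁶/K, σ_y in MPa):
  candidate F: E = 299.5, α = 3.26, σ_y = 670.0 → σ = 60.1 MPa, n = 11.1
  candidate P: E = 63.26, α = 3.47, σ_y = 55.92 → σ = 13.5 MPa, n = 4.13
  candidate H: E = 400.8, α = 4.57, σ_y = 700.0 → σ = 113 MPa, n = 6.20
  candidate S: E = 70.31, α = 22.9, σ_y = 500.0 → σ = 99.0 MPa, n = 5.05
Candidate P has the lowest safety factor, n = 4.13.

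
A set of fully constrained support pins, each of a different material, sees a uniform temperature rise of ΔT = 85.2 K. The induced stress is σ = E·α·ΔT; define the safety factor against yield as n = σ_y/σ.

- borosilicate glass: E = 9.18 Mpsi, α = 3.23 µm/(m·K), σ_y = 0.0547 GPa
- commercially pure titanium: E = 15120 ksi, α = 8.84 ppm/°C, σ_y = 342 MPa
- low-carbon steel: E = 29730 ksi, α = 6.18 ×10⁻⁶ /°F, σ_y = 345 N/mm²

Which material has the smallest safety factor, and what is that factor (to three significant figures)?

low-carbon steel, n = 1.78

Per material, after unit conversion:
  borosilicate glass: E = 63.29, α = 3.23, σ_y = 54.70 → σ = 17.4 MPa, n = 3.14
  commercially pure titanium: E = 104.2, α = 8.84, σ_y = 342.0 → σ = 78.5 MPa, n = 4.36
  low-carbon steel: E = 205.0, α = 11.1, σ_y = 345.0 → σ = 194 MPa, n = 1.78
Low-carbon steel has the lowest safety factor, n = 1.78.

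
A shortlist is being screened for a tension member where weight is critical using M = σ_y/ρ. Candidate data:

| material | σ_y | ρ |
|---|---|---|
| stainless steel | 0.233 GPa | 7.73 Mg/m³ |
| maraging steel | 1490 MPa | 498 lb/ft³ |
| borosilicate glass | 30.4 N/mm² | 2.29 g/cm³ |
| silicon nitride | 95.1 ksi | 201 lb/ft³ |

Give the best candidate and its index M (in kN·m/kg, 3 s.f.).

After converting to SI:
  stainless steel: σ_y = 233.0 MPa, ρ = 7730 kg/m³
  maraging steel: σ_y = 1490 MPa, ρ = 7977 kg/m³
  borosilicate glass: σ_y = 30.40 MPa, ρ = 2290 kg/m³
  silicon nitride: σ_y = 655.7 MPa, ρ = 3220 kg/m³
  silicon nitride: M = 204 kN·m/kg
  maraging steel: M = 187 kN·m/kg
  stainless steel: M = 30.1 kN·m/kg
  borosilicate glass: M = 13.3 kN·m/kg
The maximum is for silicon nitride.

silicon nitride, M = 204 kN·m/kg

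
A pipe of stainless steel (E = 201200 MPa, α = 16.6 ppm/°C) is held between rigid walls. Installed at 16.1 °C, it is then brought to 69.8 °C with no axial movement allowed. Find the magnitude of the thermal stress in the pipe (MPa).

E = 201200 MPa = 201.2 GPa.
ΔT = 53.70 K. Constrained thermal stress σ = E·α·ΔT = 201.2×10³ MPa × 16.6×10⁻⁶ × 53.70 = 179 MPa (compressive).

179 MPa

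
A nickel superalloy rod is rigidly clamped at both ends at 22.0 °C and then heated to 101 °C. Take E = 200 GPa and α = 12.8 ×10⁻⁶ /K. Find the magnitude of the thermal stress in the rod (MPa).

ΔT = 79.00 K. Constrained thermal stress σ = E·α·ΔT = 200.0×10³ MPa × 12.8×10⁻⁶ × 79.00 = 202 MPa (compressive).

202 MPa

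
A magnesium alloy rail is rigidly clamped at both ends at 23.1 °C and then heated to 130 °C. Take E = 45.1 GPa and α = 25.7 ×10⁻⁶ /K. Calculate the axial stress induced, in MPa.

124 MPa

ΔT = 106.9 K. Constrained thermal stress σ = E·α·ΔT = 45.10×10³ MPa × 25.7×10⁻⁶ × 106.9 = 124 MPa (compressive).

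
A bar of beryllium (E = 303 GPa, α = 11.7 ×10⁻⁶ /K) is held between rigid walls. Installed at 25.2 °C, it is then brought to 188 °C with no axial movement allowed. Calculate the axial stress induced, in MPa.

ΔT = 162.8 K. Constrained thermal stress σ = E·α·ΔT = 303.0×10³ MPa × 11.7×10⁻⁶ × 162.8 = 577 MPa (compressive).

577 MPa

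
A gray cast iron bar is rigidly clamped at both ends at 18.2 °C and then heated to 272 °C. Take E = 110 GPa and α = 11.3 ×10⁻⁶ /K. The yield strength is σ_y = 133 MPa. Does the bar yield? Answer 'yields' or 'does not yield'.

ΔT = 253.8 K. Constrained thermal stress σ = E·α·ΔT = 110.0×10³ MPa × 11.3×10⁻⁶ × 253.8 = 315 MPa (compressive).
Compare to σ_y = 133 MPa: σ ≥ σ_y, so it yields.

yields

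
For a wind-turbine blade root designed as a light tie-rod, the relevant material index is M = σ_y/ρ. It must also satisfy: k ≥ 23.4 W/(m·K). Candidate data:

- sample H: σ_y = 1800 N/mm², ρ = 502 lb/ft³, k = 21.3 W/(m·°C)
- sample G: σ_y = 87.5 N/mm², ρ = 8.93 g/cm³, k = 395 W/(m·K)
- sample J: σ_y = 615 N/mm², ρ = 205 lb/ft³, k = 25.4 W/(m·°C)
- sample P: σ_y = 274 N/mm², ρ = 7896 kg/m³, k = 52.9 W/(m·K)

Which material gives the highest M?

Screen on constraints: k ≥ 23.4 W/(m·K). Survivors: sample G, sample J, sample P.
In SI units:
  sample G: σ_y = 87.50 MPa, ρ = 8930 kg/m³
  sample J: σ_y = 615.0 MPa, ρ = 3284 kg/m³
  sample P: σ_y = 274.0 MPa, ρ = 7896 kg/m³
  sample J: M = 187 kN·m/kg
  sample P: M = 34.7 kN·m/kg
  sample G: M = 9.80 kN·m/kg
Sample J has the largest M.

sample J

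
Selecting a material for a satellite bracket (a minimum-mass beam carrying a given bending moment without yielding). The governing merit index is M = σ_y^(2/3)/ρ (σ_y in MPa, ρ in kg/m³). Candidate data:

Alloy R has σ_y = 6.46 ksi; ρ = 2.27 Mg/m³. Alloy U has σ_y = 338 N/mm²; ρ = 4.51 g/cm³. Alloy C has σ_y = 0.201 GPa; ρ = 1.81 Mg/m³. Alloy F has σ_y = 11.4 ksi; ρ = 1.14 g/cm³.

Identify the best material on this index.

alloy C

After converting to SI:
  alloy R: σ_y = 44.54 MPa, ρ = 2270 kg/m³
  alloy U: σ_y = 338.0 MPa, ρ = 4510 kg/m³
  alloy C: σ_y = 201.0 MPa, ρ = 1810 kg/m³
  alloy F: σ_y = 78.60 MPa, ρ = 1140 kg/m³
  alloy C: M = 19.0×10⁻³
  alloy F: M = 16.1×10⁻³
  alloy U: M = 10.8×10⁻³
  alloy R: M = 5.54×10⁻³
Highest index: alloy C.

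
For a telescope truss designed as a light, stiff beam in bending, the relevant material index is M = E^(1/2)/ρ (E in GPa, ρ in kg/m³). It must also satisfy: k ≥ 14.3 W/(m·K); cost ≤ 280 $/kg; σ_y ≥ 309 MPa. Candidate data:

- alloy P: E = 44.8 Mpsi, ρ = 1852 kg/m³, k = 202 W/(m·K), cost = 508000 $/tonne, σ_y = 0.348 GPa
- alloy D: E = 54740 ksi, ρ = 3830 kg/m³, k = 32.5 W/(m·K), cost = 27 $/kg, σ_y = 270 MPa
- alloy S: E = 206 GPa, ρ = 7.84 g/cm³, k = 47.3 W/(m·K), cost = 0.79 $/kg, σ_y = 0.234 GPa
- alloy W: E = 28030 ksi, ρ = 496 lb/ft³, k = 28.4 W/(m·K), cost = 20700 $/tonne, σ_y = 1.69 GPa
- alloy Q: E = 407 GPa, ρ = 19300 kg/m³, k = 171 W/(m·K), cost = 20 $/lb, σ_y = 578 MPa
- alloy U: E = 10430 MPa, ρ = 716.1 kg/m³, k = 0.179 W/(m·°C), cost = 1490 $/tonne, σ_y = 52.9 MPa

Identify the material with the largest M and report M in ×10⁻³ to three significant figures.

Screen on constraints: k ≥ 14.3 W/(m·K); cost ≤ 280 $/kg; σ_y ≥ 309 MPa. Survivors: alloy W, alloy Q.
Putting every candidate on a common basis:
  alloy W: E = 193.3 GPa, ρ = 7945 kg/m³
  alloy Q: E = 407.0 GPa, ρ = 19300 kg/m³
  alloy W: M = 1.75×10⁻³
  alloy Q: M = 1.05×10⁻³
Alloy W has the largest M.

alloy W, M = 1.75×10⁻³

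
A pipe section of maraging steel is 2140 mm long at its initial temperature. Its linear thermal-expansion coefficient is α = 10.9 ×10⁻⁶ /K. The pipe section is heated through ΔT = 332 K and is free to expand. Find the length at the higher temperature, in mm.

2147.7 mm

ΔL = α·L₀·ΔT = 10.9×10⁻⁶ × 2140 mm × 332.0 K = 7.74 mm.
L = L₀ + ΔL = 2140 + 7.74 = 2147.7 mm.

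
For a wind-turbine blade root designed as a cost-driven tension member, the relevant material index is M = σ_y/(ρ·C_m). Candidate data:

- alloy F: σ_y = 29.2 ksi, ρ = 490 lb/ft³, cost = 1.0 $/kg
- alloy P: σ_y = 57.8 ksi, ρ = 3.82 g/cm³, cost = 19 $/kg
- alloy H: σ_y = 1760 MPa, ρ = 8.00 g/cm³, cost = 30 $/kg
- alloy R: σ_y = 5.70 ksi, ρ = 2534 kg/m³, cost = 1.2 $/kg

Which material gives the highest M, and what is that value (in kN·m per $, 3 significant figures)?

In SI units:
  alloy F: σ_y = 201.3 MPa, ρ = 7849 kg/m³, cost = 1.000 $/kg
  alloy P: σ_y = 398.5 MPa, ρ = 3820 kg/m³, cost = 19.00 $/kg
  alloy H: σ_y = 1760 MPa, ρ = 8000 kg/m³, cost = 30.00 $/kg
  alloy R: σ_y = 39.30 MPa, ρ = 2534 kg/m³, cost = 1.200 $/kg
  alloy F: M = 25.6 kN·m per $
  alloy R: M = 12.9 kN·m per $
  alloy H: M = 7.33 kN·m per $
  alloy P: M = 5.49 kN·m per $
The maximum is for alloy F.

alloy F, M = 25.6 kN·m per $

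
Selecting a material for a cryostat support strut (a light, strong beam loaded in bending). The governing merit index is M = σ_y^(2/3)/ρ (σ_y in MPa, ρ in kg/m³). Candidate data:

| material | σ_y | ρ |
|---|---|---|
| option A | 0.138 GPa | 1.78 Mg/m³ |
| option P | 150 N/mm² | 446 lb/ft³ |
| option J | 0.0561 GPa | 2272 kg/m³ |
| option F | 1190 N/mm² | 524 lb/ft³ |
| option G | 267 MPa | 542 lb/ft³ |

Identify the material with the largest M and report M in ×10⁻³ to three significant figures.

Putting every candidate on a common basis:
  option A: σ_y = 138.0 MPa, ρ = 1780 kg/m³
  option P: σ_y = 150.0 MPa, ρ = 7144 kg/m³
  option J: σ_y = 56.10 MPa, ρ = 2272 kg/m³
  option F: σ_y = 1190 MPa, ρ = 8394 kg/m³
  option G: σ_y = 267.0 MPa, ρ = 8682 kg/m³
  option A: M = 15.0×10⁻³
  option F: M = 13.4×10⁻³
  option J: M = 6.45×10⁻³
  option G: M = 4.78×10⁻³
  option P: M = 3.95×10⁻³
The maximum is for option A.

option A, M = 15.0×10⁻³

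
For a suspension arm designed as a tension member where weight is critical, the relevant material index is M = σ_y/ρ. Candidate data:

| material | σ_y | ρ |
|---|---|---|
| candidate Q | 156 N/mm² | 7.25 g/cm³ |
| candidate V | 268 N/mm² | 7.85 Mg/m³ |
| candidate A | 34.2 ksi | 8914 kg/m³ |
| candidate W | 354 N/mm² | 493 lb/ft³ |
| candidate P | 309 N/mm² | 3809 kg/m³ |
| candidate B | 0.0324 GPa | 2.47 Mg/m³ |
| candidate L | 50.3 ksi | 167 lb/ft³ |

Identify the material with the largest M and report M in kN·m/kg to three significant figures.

In SI units:
  candidate Q: σ_y = 156.0 MPa, ρ = 7250 kg/m³
  candidate V: σ_y = 268.0 MPa, ρ = 7850 kg/m³
  candidate A: σ_y = 235.8 MPa, ρ = 8914 kg/m³
  candidate W: σ_y = 354.0 MPa, ρ = 7897 kg/m³
  candidate P: σ_y = 309.0 MPa, ρ = 3809 kg/m³
  candidate B: σ_y = 32.40 MPa, ρ = 2470 kg/m³
  candidate L: σ_y = 346.8 MPa, ρ = 2675 kg/m³
  candidate L: M = 130 kN·m/kg
  candidate P: M = 81.1 kN·m/kg
  candidate W: M = 44.8 kN·m/kg
  candidate V: M = 34.1 kN·m/kg
  candidate A: M = 26.5 kN·m/kg
  candidate Q: M = 21.5 kN·m/kg
  candidate B: M = 13.1 kN·m/kg
Candidate L has the largest M.

candidate L, M = 130 kN·m/kg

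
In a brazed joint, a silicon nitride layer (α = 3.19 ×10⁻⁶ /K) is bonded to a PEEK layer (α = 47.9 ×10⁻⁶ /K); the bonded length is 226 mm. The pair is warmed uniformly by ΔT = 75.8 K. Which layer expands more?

PEEK

α(silicon nitride) = 3.19×10⁻⁶/K vs α(PEEK) = 47.9×10⁻⁶/K.
Higher α expands more for the same ΔT: PEEK.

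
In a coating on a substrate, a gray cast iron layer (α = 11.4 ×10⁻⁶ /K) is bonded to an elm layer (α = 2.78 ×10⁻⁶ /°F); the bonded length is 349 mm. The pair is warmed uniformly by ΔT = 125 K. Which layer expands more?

elm: α = 2.78×10⁻⁶/°F × 9/5 = 5.00×10⁻⁶/K.
α(gray cast iron) = 11.4×10⁻⁶/K vs α(elm) = 5.00×10⁻⁶/K.
Higher α expands more for the same ΔT: gray cast iron.

gray cast iron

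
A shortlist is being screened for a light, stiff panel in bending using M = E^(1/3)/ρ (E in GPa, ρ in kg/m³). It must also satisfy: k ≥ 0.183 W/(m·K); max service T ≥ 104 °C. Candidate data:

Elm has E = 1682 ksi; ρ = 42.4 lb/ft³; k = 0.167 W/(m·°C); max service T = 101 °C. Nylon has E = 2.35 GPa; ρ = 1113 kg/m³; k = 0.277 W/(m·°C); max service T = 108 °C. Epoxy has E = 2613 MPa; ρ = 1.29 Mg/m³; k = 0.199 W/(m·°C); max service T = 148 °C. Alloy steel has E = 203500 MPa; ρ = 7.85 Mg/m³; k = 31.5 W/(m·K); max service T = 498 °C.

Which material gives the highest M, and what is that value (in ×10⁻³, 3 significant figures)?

nylon, M = 1.19×10⁻³

Screen on constraints: k ≥ 0.183 W/(m·K); max service T ≥ 104 °C. Survivors: nylon, epoxy, alloy steel.
Putting every candidate on a common basis:
  nylon: E = 2.350 GPa, ρ = 1113 kg/m³
  epoxy: E = 2.613 GPa, ρ = 1290 kg/m³
  alloy steel: E = 203.5 GPa, ρ = 7850 kg/m³
  nylon: M = 1.19×10⁻³
  epoxy: M = 1.07×10⁻³
  alloy steel: M = 0.749×10⁻³
The maximum is for nylon.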